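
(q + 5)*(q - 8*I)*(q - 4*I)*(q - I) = q^4 + 5*q^3 - 13*I*q^3 - 44*q^2 - 65*I*q^2 - 220*q + 32*I*q + 160*I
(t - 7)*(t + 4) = t^2 - 3*t - 28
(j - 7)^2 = j^2 - 14*j + 49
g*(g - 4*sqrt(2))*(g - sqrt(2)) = g^3 - 5*sqrt(2)*g^2 + 8*g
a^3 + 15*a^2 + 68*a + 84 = (a + 2)*(a + 6)*(a + 7)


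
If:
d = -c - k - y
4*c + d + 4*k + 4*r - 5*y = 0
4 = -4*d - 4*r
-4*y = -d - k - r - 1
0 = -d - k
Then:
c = -4/19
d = -16/19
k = 16/19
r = -3/19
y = 4/19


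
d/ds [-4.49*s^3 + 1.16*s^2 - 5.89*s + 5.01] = -13.47*s^2 + 2.32*s - 5.89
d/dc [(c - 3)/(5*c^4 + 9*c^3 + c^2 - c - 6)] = (5*c^4 + 9*c^3 + c^2 - c - (c - 3)*(20*c^3 + 27*c^2 + 2*c - 1) - 6)/(5*c^4 + 9*c^3 + c^2 - c - 6)^2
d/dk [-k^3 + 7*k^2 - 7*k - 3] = -3*k^2 + 14*k - 7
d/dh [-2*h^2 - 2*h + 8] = -4*h - 2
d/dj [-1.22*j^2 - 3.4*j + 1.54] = -2.44*j - 3.4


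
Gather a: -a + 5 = 5 - a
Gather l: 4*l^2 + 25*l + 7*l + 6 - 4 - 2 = 4*l^2 + 32*l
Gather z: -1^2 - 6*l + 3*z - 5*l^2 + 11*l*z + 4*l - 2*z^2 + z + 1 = -5*l^2 - 2*l - 2*z^2 + z*(11*l + 4)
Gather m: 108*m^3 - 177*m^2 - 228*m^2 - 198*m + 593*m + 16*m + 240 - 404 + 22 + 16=108*m^3 - 405*m^2 + 411*m - 126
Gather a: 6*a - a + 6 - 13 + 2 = 5*a - 5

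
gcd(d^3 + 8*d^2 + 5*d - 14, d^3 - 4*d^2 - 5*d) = 1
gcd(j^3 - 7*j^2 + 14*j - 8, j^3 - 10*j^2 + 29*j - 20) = j^2 - 5*j + 4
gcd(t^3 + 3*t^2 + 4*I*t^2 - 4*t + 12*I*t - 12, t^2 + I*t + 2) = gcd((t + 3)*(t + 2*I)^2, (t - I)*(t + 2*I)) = t + 2*I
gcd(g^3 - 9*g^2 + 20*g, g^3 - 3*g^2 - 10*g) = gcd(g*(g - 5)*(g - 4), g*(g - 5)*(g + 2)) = g^2 - 5*g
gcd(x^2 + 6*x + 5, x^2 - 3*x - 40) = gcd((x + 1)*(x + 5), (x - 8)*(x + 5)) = x + 5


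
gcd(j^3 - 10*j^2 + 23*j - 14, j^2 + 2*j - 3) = j - 1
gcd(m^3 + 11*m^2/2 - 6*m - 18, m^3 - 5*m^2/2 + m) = m - 2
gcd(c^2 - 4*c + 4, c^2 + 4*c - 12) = c - 2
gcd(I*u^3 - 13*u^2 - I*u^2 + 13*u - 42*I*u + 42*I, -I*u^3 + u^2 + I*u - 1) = u - 1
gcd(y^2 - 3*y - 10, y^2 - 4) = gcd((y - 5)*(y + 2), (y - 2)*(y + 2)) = y + 2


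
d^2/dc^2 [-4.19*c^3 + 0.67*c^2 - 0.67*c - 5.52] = 1.34 - 25.14*c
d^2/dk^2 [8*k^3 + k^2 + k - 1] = 48*k + 2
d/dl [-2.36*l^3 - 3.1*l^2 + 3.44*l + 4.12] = -7.08*l^2 - 6.2*l + 3.44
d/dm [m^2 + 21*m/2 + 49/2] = 2*m + 21/2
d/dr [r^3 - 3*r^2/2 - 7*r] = 3*r^2 - 3*r - 7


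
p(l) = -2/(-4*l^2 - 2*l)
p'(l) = -2*(8*l + 2)/(-4*l^2 - 2*l)^2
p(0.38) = 1.50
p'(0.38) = -5.63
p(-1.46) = 0.36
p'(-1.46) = 0.62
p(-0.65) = 5.13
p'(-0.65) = 42.08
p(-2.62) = 0.09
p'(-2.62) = 0.08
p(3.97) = 0.03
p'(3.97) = -0.01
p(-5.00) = 0.02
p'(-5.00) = 0.01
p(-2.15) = 0.14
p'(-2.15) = 0.15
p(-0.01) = -102.04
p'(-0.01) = -9995.84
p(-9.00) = 0.01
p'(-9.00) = 0.00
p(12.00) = 0.00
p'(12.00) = 0.00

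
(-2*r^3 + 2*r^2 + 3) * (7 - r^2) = 2*r^5 - 2*r^4 - 14*r^3 + 11*r^2 + 21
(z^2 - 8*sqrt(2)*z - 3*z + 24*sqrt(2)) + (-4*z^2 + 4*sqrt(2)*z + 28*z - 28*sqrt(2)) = -3*z^2 - 4*sqrt(2)*z + 25*z - 4*sqrt(2)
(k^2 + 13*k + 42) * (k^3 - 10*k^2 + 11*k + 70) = k^5 + 3*k^4 - 77*k^3 - 207*k^2 + 1372*k + 2940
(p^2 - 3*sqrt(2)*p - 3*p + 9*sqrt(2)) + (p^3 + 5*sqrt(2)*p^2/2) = p^3 + p^2 + 5*sqrt(2)*p^2/2 - 3*sqrt(2)*p - 3*p + 9*sqrt(2)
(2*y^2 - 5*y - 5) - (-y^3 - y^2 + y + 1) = y^3 + 3*y^2 - 6*y - 6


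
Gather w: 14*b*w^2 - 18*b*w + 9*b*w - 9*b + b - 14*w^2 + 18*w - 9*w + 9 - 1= -8*b + w^2*(14*b - 14) + w*(9 - 9*b) + 8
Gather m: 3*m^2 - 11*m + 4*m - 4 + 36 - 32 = 3*m^2 - 7*m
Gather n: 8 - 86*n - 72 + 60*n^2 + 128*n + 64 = 60*n^2 + 42*n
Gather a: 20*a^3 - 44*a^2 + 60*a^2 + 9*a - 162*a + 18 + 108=20*a^3 + 16*a^2 - 153*a + 126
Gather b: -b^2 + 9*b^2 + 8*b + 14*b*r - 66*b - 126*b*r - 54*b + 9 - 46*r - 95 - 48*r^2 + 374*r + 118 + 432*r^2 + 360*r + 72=8*b^2 + b*(-112*r - 112) + 384*r^2 + 688*r + 104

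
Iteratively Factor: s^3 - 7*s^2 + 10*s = (s - 2)*(s^2 - 5*s) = s*(s - 2)*(s - 5)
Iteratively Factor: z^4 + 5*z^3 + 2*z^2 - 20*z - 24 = (z + 3)*(z^3 + 2*z^2 - 4*z - 8) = (z + 2)*(z + 3)*(z^2 - 4) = (z + 2)^2*(z + 3)*(z - 2)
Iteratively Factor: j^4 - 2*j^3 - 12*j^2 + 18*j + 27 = (j + 1)*(j^3 - 3*j^2 - 9*j + 27) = (j - 3)*(j + 1)*(j^2 - 9) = (j - 3)^2*(j + 1)*(j + 3)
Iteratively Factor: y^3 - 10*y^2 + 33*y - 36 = (y - 4)*(y^2 - 6*y + 9) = (y - 4)*(y - 3)*(y - 3)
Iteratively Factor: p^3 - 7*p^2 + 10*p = (p - 2)*(p^2 - 5*p) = p*(p - 2)*(p - 5)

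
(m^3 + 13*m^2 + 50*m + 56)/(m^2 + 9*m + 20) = (m^2 + 9*m + 14)/(m + 5)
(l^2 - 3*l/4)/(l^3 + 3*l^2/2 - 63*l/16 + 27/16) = 4*l/(4*l^2 + 9*l - 9)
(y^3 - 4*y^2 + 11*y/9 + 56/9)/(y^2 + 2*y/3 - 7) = (3*y^2 - 5*y - 8)/(3*(y + 3))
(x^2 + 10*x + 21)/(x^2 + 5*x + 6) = (x + 7)/(x + 2)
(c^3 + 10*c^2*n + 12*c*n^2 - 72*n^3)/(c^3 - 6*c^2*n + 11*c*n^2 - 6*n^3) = (c^2 + 12*c*n + 36*n^2)/(c^2 - 4*c*n + 3*n^2)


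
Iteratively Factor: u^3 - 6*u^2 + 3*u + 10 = (u - 5)*(u^2 - u - 2) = (u - 5)*(u + 1)*(u - 2)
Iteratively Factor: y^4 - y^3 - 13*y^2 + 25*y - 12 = (y - 3)*(y^3 + 2*y^2 - 7*y + 4) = (y - 3)*(y - 1)*(y^2 + 3*y - 4) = (y - 3)*(y - 1)*(y + 4)*(y - 1)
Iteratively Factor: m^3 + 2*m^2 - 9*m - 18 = (m + 3)*(m^2 - m - 6) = (m - 3)*(m + 3)*(m + 2)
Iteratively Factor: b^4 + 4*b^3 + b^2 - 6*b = (b + 3)*(b^3 + b^2 - 2*b) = b*(b + 3)*(b^2 + b - 2) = b*(b + 2)*(b + 3)*(b - 1)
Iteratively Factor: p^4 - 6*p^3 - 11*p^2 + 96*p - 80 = (p + 4)*(p^3 - 10*p^2 + 29*p - 20) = (p - 1)*(p + 4)*(p^2 - 9*p + 20) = (p - 4)*(p - 1)*(p + 4)*(p - 5)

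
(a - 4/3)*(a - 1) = a^2 - 7*a/3 + 4/3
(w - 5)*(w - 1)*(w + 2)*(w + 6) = w^4 + 2*w^3 - 31*w^2 - 32*w + 60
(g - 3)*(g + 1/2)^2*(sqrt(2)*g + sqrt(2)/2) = sqrt(2)*g^4 - 3*sqrt(2)*g^3/2 - 15*sqrt(2)*g^2/4 - 17*sqrt(2)*g/8 - 3*sqrt(2)/8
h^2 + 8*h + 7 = (h + 1)*(h + 7)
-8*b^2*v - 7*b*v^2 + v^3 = v*(-8*b + v)*(b + v)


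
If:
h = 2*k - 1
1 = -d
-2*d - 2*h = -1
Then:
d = -1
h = 3/2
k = 5/4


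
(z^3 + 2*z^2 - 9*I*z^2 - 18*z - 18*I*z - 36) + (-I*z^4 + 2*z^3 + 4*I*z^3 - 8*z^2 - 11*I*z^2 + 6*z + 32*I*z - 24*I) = -I*z^4 + 3*z^3 + 4*I*z^3 - 6*z^2 - 20*I*z^2 - 12*z + 14*I*z - 36 - 24*I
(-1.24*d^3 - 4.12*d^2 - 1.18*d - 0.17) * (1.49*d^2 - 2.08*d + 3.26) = -1.8476*d^5 - 3.5596*d^4 + 2.769*d^3 - 11.2301*d^2 - 3.4932*d - 0.5542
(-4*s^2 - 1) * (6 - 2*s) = 8*s^3 - 24*s^2 + 2*s - 6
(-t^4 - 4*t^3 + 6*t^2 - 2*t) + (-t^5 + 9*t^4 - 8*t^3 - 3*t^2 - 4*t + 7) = -t^5 + 8*t^4 - 12*t^3 + 3*t^2 - 6*t + 7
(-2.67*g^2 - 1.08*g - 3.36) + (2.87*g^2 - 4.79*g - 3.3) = 0.2*g^2 - 5.87*g - 6.66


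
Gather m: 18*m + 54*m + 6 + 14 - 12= 72*m + 8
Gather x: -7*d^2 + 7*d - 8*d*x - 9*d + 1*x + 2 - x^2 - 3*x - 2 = -7*d^2 - 2*d - x^2 + x*(-8*d - 2)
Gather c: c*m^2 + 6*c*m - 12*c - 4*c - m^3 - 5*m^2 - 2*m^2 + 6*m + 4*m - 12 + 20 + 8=c*(m^2 + 6*m - 16) - m^3 - 7*m^2 + 10*m + 16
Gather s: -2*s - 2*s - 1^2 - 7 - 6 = -4*s - 14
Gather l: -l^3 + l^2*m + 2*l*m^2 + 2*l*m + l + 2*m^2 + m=-l^3 + l^2*m + l*(2*m^2 + 2*m + 1) + 2*m^2 + m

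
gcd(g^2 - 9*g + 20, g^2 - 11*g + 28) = g - 4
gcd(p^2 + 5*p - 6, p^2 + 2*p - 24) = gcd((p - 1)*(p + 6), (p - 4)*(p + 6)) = p + 6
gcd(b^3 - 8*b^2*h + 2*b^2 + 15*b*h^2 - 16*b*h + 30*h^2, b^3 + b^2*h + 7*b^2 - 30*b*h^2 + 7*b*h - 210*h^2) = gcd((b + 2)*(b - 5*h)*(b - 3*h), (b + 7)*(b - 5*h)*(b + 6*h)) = b - 5*h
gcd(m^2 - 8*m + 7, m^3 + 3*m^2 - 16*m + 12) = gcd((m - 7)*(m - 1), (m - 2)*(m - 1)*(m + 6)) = m - 1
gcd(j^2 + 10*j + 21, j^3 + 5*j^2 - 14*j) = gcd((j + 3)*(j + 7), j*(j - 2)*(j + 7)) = j + 7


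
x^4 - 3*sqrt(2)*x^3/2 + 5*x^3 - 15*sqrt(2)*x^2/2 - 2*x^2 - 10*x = x*(x + 5)*(x - 2*sqrt(2))*(x + sqrt(2)/2)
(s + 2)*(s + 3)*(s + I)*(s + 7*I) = s^4 + 5*s^3 + 8*I*s^3 - s^2 + 40*I*s^2 - 35*s + 48*I*s - 42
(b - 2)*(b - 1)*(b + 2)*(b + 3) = b^4 + 2*b^3 - 7*b^2 - 8*b + 12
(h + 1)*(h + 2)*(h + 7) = h^3 + 10*h^2 + 23*h + 14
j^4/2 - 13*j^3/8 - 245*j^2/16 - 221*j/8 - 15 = (j/2 + 1)*(j - 8)*(j + 5/4)*(j + 3/2)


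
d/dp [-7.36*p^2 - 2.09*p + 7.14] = -14.72*p - 2.09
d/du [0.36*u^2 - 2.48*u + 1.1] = 0.72*u - 2.48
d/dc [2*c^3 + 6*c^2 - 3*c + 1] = 6*c^2 + 12*c - 3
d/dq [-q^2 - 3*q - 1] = -2*q - 3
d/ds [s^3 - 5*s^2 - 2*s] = 3*s^2 - 10*s - 2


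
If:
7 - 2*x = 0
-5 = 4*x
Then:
No Solution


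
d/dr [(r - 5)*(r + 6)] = 2*r + 1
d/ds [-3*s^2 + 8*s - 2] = 8 - 6*s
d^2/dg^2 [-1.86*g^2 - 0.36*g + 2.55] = -3.72000000000000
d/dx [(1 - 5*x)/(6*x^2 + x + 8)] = (-30*x^2 - 5*x + (5*x - 1)*(12*x + 1) - 40)/(6*x^2 + x + 8)^2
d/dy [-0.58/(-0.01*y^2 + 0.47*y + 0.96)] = (0.2726 - 0.0116*y)/(-0.01*y^2 + 0.47*y + 0.96)^2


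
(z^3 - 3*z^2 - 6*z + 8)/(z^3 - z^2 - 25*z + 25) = (z^2 - 2*z - 8)/(z^2 - 25)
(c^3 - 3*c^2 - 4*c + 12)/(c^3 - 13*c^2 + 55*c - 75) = (c^2 - 4)/(c^2 - 10*c + 25)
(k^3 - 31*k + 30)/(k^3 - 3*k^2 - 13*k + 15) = (k + 6)/(k + 3)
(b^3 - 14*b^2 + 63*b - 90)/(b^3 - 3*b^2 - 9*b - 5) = (b^2 - 9*b + 18)/(b^2 + 2*b + 1)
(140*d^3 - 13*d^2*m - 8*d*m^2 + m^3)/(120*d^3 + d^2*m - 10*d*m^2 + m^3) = (28*d^2 + 3*d*m - m^2)/(24*d^2 + 5*d*m - m^2)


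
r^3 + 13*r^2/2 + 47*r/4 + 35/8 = (r + 1/2)*(r + 5/2)*(r + 7/2)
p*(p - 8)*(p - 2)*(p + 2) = p^4 - 8*p^3 - 4*p^2 + 32*p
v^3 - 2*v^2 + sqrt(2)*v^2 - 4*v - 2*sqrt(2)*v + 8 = (v - 2)*(v - sqrt(2))*(v + 2*sqrt(2))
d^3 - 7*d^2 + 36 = (d - 6)*(d - 3)*(d + 2)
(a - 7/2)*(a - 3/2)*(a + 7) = a^3 + 2*a^2 - 119*a/4 + 147/4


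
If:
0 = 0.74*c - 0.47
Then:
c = 0.64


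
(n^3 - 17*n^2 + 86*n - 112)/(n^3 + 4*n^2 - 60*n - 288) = (n^2 - 9*n + 14)/(n^2 + 12*n + 36)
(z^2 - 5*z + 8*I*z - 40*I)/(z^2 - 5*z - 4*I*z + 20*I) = (z + 8*I)/(z - 4*I)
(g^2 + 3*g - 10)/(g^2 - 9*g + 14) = (g + 5)/(g - 7)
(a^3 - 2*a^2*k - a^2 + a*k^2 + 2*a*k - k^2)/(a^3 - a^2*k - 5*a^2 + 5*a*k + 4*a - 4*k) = (a - k)/(a - 4)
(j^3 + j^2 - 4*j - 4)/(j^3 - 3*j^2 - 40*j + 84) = (j^2 + 3*j + 2)/(j^2 - j - 42)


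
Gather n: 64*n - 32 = 64*n - 32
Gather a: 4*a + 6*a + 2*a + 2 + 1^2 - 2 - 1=12*a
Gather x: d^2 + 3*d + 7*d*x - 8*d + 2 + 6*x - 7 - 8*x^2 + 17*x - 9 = d^2 - 5*d - 8*x^2 + x*(7*d + 23) - 14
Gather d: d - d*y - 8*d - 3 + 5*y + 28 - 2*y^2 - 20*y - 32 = d*(-y - 7) - 2*y^2 - 15*y - 7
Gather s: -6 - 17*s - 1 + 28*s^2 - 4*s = 28*s^2 - 21*s - 7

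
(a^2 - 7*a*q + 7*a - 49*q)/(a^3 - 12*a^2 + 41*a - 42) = (a^2 - 7*a*q + 7*a - 49*q)/(a^3 - 12*a^2 + 41*a - 42)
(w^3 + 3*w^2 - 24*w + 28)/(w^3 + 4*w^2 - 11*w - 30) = (w^3 + 3*w^2 - 24*w + 28)/(w^3 + 4*w^2 - 11*w - 30)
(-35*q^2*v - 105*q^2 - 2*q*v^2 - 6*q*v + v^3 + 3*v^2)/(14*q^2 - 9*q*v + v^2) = (-5*q*v - 15*q - v^2 - 3*v)/(2*q - v)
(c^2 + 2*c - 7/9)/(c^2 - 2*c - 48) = (-c^2 - 2*c + 7/9)/(-c^2 + 2*c + 48)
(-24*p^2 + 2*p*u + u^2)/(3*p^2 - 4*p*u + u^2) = (-24*p^2 + 2*p*u + u^2)/(3*p^2 - 4*p*u + u^2)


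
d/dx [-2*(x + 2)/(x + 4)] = -4/(x + 4)^2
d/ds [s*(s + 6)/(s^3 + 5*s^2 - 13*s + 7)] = (-s^3 - 13*s^2 - 56*s - 42)/(s^5 + 11*s^4 + 10*s^3 - 106*s^2 + 133*s - 49)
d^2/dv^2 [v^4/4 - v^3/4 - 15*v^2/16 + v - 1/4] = 3*v^2 - 3*v/2 - 15/8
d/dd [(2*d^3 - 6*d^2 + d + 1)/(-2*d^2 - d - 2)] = (-4*d^4 - 4*d^3 - 4*d^2 + 28*d - 1)/(4*d^4 + 4*d^3 + 9*d^2 + 4*d + 4)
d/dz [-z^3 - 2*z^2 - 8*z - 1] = -3*z^2 - 4*z - 8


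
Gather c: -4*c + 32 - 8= 24 - 4*c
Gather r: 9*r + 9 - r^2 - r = -r^2 + 8*r + 9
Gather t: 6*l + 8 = 6*l + 8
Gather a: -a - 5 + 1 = -a - 4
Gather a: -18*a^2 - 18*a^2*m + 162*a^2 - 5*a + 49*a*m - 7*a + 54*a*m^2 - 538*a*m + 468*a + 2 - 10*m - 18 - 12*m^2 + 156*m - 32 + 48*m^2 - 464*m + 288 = a^2*(144 - 18*m) + a*(54*m^2 - 489*m + 456) + 36*m^2 - 318*m + 240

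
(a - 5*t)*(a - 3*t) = a^2 - 8*a*t + 15*t^2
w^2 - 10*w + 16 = (w - 8)*(w - 2)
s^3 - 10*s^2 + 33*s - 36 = (s - 4)*(s - 3)^2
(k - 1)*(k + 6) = k^2 + 5*k - 6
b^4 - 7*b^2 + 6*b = b*(b - 2)*(b - 1)*(b + 3)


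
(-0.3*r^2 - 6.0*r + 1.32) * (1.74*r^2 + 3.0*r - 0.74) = -0.522*r^4 - 11.34*r^3 - 15.4812*r^2 + 8.4*r - 0.9768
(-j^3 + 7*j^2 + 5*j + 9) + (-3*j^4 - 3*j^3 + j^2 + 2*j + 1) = -3*j^4 - 4*j^3 + 8*j^2 + 7*j + 10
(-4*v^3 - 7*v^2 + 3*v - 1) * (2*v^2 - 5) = -8*v^5 - 14*v^4 + 26*v^3 + 33*v^2 - 15*v + 5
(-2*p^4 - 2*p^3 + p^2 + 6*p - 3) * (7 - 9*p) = 18*p^5 + 4*p^4 - 23*p^3 - 47*p^2 + 69*p - 21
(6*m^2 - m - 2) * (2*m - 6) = 12*m^3 - 38*m^2 + 2*m + 12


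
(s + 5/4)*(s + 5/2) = s^2 + 15*s/4 + 25/8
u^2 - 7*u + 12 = (u - 4)*(u - 3)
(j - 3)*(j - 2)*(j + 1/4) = j^3 - 19*j^2/4 + 19*j/4 + 3/2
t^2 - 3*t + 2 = (t - 2)*(t - 1)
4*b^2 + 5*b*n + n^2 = (b + n)*(4*b + n)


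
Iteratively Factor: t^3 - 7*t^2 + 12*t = (t - 3)*(t^2 - 4*t) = t*(t - 3)*(t - 4)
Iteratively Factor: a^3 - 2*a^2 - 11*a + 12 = (a + 3)*(a^2 - 5*a + 4) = (a - 4)*(a + 3)*(a - 1)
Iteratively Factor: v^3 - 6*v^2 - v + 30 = (v - 5)*(v^2 - v - 6) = (v - 5)*(v + 2)*(v - 3)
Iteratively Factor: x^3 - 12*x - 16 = (x + 2)*(x^2 - 2*x - 8) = (x + 2)^2*(x - 4)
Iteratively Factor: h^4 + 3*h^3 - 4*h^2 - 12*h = (h + 3)*(h^3 - 4*h) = (h - 2)*(h + 3)*(h^2 + 2*h) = h*(h - 2)*(h + 3)*(h + 2)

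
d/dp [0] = 0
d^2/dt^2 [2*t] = 0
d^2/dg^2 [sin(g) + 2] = -sin(g)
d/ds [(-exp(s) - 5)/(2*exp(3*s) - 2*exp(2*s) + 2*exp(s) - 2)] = ((exp(s) + 5)*(3*exp(2*s) - 2*exp(s) + 1) - exp(3*s) + exp(2*s) - exp(s) + 1)*exp(s)/(2*(exp(3*s) - exp(2*s) + exp(s) - 1)^2)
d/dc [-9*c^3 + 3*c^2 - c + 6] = -27*c^2 + 6*c - 1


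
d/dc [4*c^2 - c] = 8*c - 1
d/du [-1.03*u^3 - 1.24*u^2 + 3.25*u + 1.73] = -3.09*u^2 - 2.48*u + 3.25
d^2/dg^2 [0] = 0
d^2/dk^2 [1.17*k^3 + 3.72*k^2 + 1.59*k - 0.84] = 7.02*k + 7.44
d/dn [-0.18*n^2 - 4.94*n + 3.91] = -0.36*n - 4.94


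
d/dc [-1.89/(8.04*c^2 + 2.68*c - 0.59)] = (30.3912*c + 5.0652)/(8.04*c^2 + 2.68*c - 0.59)^2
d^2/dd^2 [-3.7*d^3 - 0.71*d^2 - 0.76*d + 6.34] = -22.2*d - 1.42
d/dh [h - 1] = 1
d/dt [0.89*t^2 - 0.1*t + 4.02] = 1.78*t - 0.1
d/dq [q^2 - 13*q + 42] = 2*q - 13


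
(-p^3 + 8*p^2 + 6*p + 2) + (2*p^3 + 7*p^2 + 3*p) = p^3 + 15*p^2 + 9*p + 2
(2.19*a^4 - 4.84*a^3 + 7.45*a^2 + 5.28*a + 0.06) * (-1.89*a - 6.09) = -4.1391*a^5 - 4.1895*a^4 + 15.3951*a^3 - 55.3497*a^2 - 32.2686*a - 0.3654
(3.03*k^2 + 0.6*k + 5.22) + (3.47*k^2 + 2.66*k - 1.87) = 6.5*k^2 + 3.26*k + 3.35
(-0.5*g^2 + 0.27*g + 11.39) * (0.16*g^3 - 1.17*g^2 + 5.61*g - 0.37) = -0.08*g^5 + 0.6282*g^4 - 1.2985*g^3 - 11.6266*g^2 + 63.798*g - 4.2143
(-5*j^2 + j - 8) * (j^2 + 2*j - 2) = -5*j^4 - 9*j^3 + 4*j^2 - 18*j + 16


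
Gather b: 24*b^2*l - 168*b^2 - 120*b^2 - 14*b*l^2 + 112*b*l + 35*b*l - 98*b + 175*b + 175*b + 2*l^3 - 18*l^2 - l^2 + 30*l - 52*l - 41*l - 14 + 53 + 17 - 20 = b^2*(24*l - 288) + b*(-14*l^2 + 147*l + 252) + 2*l^3 - 19*l^2 - 63*l + 36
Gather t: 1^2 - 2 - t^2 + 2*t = -t^2 + 2*t - 1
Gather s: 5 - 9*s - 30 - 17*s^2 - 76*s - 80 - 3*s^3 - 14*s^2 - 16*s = -3*s^3 - 31*s^2 - 101*s - 105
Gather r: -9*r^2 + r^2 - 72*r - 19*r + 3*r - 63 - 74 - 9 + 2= -8*r^2 - 88*r - 144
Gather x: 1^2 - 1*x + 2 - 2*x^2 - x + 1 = -2*x^2 - 2*x + 4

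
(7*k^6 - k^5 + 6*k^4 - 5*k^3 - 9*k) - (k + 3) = 7*k^6 - k^5 + 6*k^4 - 5*k^3 - 10*k - 3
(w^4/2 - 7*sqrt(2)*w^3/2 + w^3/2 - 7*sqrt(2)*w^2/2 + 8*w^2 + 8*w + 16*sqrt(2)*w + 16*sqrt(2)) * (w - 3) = w^5/2 - 7*sqrt(2)*w^4/2 - w^4 + 13*w^3/2 + 7*sqrt(2)*w^3 - 16*w^2 + 53*sqrt(2)*w^2/2 - 32*sqrt(2)*w - 24*w - 48*sqrt(2)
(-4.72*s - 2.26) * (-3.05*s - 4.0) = 14.396*s^2 + 25.773*s + 9.04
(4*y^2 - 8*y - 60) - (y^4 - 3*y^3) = -y^4 + 3*y^3 + 4*y^2 - 8*y - 60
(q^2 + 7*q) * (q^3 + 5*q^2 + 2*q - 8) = q^5 + 12*q^4 + 37*q^3 + 6*q^2 - 56*q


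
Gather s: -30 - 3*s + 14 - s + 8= -4*s - 8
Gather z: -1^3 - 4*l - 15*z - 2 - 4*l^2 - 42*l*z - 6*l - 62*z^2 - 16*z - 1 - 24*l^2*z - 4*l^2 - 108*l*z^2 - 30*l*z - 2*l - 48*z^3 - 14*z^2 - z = -8*l^2 - 12*l - 48*z^3 + z^2*(-108*l - 76) + z*(-24*l^2 - 72*l - 32) - 4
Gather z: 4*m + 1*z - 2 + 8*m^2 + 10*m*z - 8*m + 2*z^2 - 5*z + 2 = 8*m^2 - 4*m + 2*z^2 + z*(10*m - 4)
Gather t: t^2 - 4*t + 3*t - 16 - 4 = t^2 - t - 20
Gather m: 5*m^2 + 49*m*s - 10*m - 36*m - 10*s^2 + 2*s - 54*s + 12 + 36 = 5*m^2 + m*(49*s - 46) - 10*s^2 - 52*s + 48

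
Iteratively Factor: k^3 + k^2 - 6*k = (k - 2)*(k^2 + 3*k) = (k - 2)*(k + 3)*(k)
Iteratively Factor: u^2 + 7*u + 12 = (u + 3)*(u + 4)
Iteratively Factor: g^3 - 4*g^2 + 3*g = (g - 3)*(g^2 - g) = (g - 3)*(g - 1)*(g)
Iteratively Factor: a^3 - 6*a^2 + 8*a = (a - 2)*(a^2 - 4*a) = (a - 4)*(a - 2)*(a)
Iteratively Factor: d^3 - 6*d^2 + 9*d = (d - 3)*(d^2 - 3*d) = d*(d - 3)*(d - 3)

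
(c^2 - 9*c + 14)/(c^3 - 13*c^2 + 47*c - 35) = (c - 2)/(c^2 - 6*c + 5)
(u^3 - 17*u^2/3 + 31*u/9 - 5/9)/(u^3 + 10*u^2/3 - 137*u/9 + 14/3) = (3*u^2 - 16*u + 5)/(3*u^2 + 11*u - 42)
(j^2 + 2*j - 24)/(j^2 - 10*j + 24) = (j + 6)/(j - 6)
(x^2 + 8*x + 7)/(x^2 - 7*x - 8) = (x + 7)/(x - 8)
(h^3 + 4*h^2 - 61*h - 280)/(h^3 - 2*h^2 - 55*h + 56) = (h + 5)/(h - 1)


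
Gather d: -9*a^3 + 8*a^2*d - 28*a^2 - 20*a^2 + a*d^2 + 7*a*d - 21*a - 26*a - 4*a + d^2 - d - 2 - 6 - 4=-9*a^3 - 48*a^2 - 51*a + d^2*(a + 1) + d*(8*a^2 + 7*a - 1) - 12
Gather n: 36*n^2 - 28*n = 36*n^2 - 28*n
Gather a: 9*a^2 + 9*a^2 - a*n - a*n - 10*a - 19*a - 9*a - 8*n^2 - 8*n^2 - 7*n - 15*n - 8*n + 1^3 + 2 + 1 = 18*a^2 + a*(-2*n - 38) - 16*n^2 - 30*n + 4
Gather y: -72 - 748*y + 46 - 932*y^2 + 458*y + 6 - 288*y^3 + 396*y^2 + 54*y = -288*y^3 - 536*y^2 - 236*y - 20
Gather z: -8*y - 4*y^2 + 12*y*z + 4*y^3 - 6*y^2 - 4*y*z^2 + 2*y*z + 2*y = 4*y^3 - 10*y^2 - 4*y*z^2 + 14*y*z - 6*y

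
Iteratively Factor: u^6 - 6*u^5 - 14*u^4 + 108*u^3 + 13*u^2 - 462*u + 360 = (u - 4)*(u^5 - 2*u^4 - 22*u^3 + 20*u^2 + 93*u - 90) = (u - 4)*(u - 1)*(u^4 - u^3 - 23*u^2 - 3*u + 90) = (u - 4)*(u - 1)*(u + 3)*(u^3 - 4*u^2 - 11*u + 30) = (u - 4)*(u - 2)*(u - 1)*(u + 3)*(u^2 - 2*u - 15) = (u - 5)*(u - 4)*(u - 2)*(u - 1)*(u + 3)*(u + 3)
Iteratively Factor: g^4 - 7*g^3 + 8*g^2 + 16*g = (g + 1)*(g^3 - 8*g^2 + 16*g) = (g - 4)*(g + 1)*(g^2 - 4*g) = g*(g - 4)*(g + 1)*(g - 4)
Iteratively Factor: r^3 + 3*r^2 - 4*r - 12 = (r + 2)*(r^2 + r - 6) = (r - 2)*(r + 2)*(r + 3)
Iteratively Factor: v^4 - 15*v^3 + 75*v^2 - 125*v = (v - 5)*(v^3 - 10*v^2 + 25*v) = (v - 5)^2*(v^2 - 5*v) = (v - 5)^3*(v)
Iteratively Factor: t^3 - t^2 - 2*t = (t)*(t^2 - t - 2) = t*(t + 1)*(t - 2)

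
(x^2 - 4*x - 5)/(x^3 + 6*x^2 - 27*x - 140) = (x + 1)/(x^2 + 11*x + 28)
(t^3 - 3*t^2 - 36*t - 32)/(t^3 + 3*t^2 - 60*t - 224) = (t + 1)/(t + 7)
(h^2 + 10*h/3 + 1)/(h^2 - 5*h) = (h^2 + 10*h/3 + 1)/(h*(h - 5))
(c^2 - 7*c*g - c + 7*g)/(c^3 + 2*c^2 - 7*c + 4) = (c - 7*g)/(c^2 + 3*c - 4)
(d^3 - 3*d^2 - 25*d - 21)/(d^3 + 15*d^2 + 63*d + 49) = (d^2 - 4*d - 21)/(d^2 + 14*d + 49)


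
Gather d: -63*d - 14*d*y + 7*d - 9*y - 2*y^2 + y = d*(-14*y - 56) - 2*y^2 - 8*y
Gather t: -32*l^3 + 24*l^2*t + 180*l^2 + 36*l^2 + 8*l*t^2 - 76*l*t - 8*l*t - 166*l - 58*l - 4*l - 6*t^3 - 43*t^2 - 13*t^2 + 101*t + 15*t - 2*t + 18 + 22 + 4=-32*l^3 + 216*l^2 - 228*l - 6*t^3 + t^2*(8*l - 56) + t*(24*l^2 - 84*l + 114) + 44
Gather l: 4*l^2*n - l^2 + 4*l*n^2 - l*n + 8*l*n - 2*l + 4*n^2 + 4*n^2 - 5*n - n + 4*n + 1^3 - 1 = l^2*(4*n - 1) + l*(4*n^2 + 7*n - 2) + 8*n^2 - 2*n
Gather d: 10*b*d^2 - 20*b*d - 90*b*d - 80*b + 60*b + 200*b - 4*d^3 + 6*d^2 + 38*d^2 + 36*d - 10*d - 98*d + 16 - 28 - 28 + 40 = 180*b - 4*d^3 + d^2*(10*b + 44) + d*(-110*b - 72)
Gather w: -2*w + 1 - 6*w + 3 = 4 - 8*w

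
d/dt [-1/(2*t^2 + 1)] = 4*t/(2*t^2 + 1)^2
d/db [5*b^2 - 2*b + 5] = 10*b - 2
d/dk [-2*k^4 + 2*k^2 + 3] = -8*k^3 + 4*k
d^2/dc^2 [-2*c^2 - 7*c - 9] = -4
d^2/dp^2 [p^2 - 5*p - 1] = 2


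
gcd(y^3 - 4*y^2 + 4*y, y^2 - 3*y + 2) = y - 2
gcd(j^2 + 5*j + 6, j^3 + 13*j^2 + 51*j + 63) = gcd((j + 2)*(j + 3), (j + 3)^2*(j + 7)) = j + 3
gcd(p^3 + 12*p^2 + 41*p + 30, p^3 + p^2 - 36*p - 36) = p^2 + 7*p + 6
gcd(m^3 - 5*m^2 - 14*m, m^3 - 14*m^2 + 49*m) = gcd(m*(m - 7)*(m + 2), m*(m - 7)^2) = m^2 - 7*m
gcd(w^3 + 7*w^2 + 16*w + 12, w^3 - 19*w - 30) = w^2 + 5*w + 6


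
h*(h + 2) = h^2 + 2*h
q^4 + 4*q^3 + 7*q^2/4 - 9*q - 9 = (q - 3/2)*(q + 3/2)*(q + 2)^2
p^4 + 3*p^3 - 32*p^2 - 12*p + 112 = (p - 4)*(p - 2)*(p + 2)*(p + 7)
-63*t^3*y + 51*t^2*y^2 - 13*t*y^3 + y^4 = y*(-7*t + y)*(-3*t + y)^2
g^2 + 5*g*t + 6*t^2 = (g + 2*t)*(g + 3*t)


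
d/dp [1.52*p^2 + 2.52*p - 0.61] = 3.04*p + 2.52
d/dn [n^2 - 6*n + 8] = 2*n - 6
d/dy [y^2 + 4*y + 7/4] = 2*y + 4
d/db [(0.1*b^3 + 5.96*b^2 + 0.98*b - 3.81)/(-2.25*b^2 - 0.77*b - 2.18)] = (-0.225*b^4 - 0.154*b^3 - 3.0382*b^2 - 43.1306*b - 5.0701)/(5.0625*b^4 + 3.465*b^3 + 10.4029*b^2 + 3.3572*b + 4.7524)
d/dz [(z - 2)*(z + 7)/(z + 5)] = (z^2 + 10*z + 39)/(z^2 + 10*z + 25)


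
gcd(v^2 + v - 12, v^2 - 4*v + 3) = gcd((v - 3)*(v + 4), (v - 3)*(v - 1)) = v - 3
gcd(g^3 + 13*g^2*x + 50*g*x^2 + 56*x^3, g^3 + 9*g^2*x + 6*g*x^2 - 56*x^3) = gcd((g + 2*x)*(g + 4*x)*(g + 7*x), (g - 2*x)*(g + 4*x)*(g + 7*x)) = g^2 + 11*g*x + 28*x^2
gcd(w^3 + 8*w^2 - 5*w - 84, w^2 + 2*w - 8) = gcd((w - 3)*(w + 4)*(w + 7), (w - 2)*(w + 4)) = w + 4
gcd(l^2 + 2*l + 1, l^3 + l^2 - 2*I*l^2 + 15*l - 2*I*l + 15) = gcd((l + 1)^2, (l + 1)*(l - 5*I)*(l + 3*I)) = l + 1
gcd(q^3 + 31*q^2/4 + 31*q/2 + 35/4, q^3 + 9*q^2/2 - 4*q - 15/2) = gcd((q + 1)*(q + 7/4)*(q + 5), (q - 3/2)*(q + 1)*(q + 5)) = q^2 + 6*q + 5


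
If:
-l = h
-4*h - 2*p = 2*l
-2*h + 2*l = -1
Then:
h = 1/4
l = -1/4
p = -1/4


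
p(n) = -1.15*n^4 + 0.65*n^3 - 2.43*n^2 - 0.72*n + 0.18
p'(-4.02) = 349.17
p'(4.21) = -329.86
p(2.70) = -67.80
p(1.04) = -3.81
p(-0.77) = -1.41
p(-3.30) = -183.65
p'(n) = -4.6*n^3 + 1.95*n^2 - 4.86*n - 0.72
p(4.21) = -358.68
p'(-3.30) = 201.86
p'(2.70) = -90.17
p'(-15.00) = 16035.93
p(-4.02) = -378.75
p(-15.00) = -60948.27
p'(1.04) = -8.84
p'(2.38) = -63.26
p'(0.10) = -1.19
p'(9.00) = -3239.91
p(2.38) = -43.43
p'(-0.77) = 6.28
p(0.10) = 0.08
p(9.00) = -7274.43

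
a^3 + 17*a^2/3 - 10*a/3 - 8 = (a - 4/3)*(a + 1)*(a + 6)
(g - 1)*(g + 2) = g^2 + g - 2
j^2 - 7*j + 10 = (j - 5)*(j - 2)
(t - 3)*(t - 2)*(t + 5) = t^3 - 19*t + 30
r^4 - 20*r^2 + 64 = (r - 4)*(r - 2)*(r + 2)*(r + 4)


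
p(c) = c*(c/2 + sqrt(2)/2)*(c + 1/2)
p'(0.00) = 0.35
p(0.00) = 0.00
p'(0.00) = 0.35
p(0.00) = 0.00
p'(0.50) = 1.69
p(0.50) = 0.48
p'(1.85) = 9.03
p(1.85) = 7.10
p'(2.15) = 11.40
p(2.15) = 10.15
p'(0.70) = 2.43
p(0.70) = 0.89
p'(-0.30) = -0.09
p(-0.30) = -0.03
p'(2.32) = 12.87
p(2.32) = 12.22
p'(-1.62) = 1.19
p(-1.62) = -0.19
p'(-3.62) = 13.08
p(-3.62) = -12.46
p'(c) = c*(c/2 + sqrt(2)/2) + c*(c + 1/2)/2 + (c/2 + sqrt(2)/2)*(c + 1/2)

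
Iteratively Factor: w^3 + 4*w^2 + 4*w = (w)*(w^2 + 4*w + 4) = w*(w + 2)*(w + 2)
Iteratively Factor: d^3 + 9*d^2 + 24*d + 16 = (d + 4)*(d^2 + 5*d + 4) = (d + 4)^2*(d + 1)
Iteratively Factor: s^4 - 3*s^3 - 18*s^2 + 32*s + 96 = (s + 3)*(s^3 - 6*s^2 + 32) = (s - 4)*(s + 3)*(s^2 - 2*s - 8) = (s - 4)*(s + 2)*(s + 3)*(s - 4)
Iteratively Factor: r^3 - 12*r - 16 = (r - 4)*(r^2 + 4*r + 4) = (r - 4)*(r + 2)*(r + 2)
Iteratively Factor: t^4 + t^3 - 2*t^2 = (t)*(t^3 + t^2 - 2*t) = t*(t + 2)*(t^2 - t) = t*(t - 1)*(t + 2)*(t)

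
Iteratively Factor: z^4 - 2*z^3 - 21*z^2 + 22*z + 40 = (z - 2)*(z^3 - 21*z - 20) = (z - 5)*(z - 2)*(z^2 + 5*z + 4) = (z - 5)*(z - 2)*(z + 4)*(z + 1)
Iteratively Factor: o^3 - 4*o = (o)*(o^2 - 4) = o*(o + 2)*(o - 2)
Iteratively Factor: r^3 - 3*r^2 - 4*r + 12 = (r - 3)*(r^2 - 4) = (r - 3)*(r - 2)*(r + 2)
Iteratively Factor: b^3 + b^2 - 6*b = (b)*(b^2 + b - 6) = b*(b - 2)*(b + 3)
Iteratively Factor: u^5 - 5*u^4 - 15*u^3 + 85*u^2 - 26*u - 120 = (u - 2)*(u^4 - 3*u^3 - 21*u^2 + 43*u + 60) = (u - 3)*(u - 2)*(u^3 - 21*u - 20) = (u - 5)*(u - 3)*(u - 2)*(u^2 + 5*u + 4) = (u - 5)*(u - 3)*(u - 2)*(u + 4)*(u + 1)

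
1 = 1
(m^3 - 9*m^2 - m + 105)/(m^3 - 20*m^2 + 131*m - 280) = (m + 3)/(m - 8)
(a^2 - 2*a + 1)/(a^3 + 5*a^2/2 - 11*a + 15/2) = 2*(a - 1)/(2*a^2 + 7*a - 15)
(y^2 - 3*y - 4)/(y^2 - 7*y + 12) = (y + 1)/(y - 3)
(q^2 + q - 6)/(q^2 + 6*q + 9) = (q - 2)/(q + 3)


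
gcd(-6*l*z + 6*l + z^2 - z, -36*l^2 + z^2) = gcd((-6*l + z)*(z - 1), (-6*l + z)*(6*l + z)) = -6*l + z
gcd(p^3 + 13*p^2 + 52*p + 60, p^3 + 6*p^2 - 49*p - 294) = p + 6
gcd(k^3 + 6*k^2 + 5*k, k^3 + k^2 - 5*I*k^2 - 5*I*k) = k^2 + k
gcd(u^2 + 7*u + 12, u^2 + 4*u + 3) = u + 3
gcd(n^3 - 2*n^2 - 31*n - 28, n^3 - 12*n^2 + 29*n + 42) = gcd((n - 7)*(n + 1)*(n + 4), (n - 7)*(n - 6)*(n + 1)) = n^2 - 6*n - 7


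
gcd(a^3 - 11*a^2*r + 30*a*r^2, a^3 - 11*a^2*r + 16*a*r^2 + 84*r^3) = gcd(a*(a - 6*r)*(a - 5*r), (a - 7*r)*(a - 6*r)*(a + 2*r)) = -a + 6*r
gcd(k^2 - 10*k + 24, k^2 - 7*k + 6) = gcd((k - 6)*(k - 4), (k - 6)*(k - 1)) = k - 6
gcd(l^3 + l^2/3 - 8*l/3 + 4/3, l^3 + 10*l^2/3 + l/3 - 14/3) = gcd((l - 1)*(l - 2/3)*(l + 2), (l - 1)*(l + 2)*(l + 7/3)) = l^2 + l - 2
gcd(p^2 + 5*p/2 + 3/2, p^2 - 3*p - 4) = p + 1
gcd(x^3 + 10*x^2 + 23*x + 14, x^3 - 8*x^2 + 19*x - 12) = 1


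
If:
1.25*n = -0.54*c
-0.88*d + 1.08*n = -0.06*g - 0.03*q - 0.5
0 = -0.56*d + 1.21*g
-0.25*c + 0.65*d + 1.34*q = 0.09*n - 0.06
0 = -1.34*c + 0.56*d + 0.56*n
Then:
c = 0.17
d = 0.48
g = 0.22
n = -0.07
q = -0.25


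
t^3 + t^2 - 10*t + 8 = (t - 2)*(t - 1)*(t + 4)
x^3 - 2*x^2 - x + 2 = (x - 2)*(x - 1)*(x + 1)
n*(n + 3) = n^2 + 3*n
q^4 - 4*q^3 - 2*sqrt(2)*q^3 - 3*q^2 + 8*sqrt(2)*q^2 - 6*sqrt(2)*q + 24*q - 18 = (q - 3)*(q - 1)*(q - 3*sqrt(2))*(q + sqrt(2))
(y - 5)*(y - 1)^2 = y^3 - 7*y^2 + 11*y - 5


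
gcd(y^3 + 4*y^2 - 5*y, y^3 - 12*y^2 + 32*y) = y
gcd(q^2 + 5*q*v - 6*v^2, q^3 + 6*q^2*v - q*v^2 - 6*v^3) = q^2 + 5*q*v - 6*v^2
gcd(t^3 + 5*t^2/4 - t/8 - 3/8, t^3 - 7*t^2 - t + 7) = t + 1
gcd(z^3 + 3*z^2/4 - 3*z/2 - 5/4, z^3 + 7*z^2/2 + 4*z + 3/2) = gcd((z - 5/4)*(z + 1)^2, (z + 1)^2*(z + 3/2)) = z^2 + 2*z + 1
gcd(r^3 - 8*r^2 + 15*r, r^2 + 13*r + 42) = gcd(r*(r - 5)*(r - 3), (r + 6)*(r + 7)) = 1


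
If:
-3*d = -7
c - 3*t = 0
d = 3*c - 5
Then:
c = 22/9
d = 7/3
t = 22/27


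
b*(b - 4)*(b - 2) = b^3 - 6*b^2 + 8*b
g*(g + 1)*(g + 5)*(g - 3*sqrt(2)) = g^4 - 3*sqrt(2)*g^3 + 6*g^3 - 18*sqrt(2)*g^2 + 5*g^2 - 15*sqrt(2)*g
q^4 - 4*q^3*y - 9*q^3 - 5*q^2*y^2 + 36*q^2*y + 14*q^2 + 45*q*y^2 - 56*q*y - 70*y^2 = (q - 7)*(q - 2)*(q - 5*y)*(q + y)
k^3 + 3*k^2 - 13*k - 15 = (k - 3)*(k + 1)*(k + 5)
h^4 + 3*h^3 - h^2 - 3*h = h*(h - 1)*(h + 1)*(h + 3)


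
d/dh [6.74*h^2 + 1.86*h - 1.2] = 13.48*h + 1.86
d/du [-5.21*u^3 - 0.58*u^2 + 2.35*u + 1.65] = -15.63*u^2 - 1.16*u + 2.35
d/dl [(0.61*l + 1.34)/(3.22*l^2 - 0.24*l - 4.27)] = (1.9642*l^2 - 0.1464*l - (0.61*l + 1.34)*(6.44*l - 0.24) - 2.6047)/(-3.22*l^2 + 0.24*l + 4.27)^2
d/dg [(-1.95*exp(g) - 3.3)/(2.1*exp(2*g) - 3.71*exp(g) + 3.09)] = (4.095*exp(2*g) + 13.86*exp(g) - 18.2685)*exp(g)/(4.41*exp(4*g) - 15.582*exp(3*g) + 26.7421*exp(2*g) - 22.9278*exp(g) + 9.5481)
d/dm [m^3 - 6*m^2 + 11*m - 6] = 3*m^2 - 12*m + 11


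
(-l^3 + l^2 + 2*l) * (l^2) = -l^5 + l^4 + 2*l^3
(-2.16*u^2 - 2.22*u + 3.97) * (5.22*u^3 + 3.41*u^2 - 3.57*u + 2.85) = -11.2752*u^5 - 18.954*u^4 + 20.8644*u^3 + 15.3071*u^2 - 20.4999*u + 11.3145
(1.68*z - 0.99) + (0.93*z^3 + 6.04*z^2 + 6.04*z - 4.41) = 0.93*z^3 + 6.04*z^2 + 7.72*z - 5.4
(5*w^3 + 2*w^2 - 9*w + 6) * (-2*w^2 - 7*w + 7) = -10*w^5 - 39*w^4 + 39*w^3 + 65*w^2 - 105*w + 42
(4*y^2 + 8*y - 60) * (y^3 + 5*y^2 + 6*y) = 4*y^5 + 28*y^4 + 4*y^3 - 252*y^2 - 360*y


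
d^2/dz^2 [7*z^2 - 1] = 14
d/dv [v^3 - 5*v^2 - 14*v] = 3*v^2 - 10*v - 14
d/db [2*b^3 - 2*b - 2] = 6*b^2 - 2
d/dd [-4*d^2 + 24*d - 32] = 24 - 8*d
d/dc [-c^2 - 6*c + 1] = -2*c - 6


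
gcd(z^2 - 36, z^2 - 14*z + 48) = z - 6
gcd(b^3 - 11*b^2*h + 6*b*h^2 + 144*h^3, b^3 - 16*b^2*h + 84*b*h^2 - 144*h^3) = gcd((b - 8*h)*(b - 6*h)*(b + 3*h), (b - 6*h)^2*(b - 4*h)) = b - 6*h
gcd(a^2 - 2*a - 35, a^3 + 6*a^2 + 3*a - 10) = a + 5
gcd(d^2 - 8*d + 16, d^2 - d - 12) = d - 4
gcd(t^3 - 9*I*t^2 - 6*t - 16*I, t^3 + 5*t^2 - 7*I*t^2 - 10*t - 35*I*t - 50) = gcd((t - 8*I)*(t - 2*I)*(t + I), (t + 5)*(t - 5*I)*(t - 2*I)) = t - 2*I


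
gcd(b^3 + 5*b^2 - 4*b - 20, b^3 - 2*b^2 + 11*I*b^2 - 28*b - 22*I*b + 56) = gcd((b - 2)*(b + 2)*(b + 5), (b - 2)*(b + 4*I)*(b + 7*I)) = b - 2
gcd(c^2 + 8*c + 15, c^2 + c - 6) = c + 3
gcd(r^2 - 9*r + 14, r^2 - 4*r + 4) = r - 2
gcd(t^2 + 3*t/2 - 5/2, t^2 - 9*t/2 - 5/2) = 1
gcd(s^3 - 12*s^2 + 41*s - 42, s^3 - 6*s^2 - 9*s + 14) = s - 7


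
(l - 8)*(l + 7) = l^2 - l - 56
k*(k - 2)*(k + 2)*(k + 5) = k^4 + 5*k^3 - 4*k^2 - 20*k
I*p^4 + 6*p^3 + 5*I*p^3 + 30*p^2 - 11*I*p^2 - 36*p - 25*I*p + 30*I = (p + 6)*(p - 5*I)*(p - I)*(I*p - I)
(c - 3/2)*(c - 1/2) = c^2 - 2*c + 3/4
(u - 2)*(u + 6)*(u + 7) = u^3 + 11*u^2 + 16*u - 84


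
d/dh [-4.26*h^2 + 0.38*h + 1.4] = 0.38 - 8.52*h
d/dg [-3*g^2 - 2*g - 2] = -6*g - 2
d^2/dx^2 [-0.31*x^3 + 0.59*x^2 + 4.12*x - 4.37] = 1.18 - 1.86*x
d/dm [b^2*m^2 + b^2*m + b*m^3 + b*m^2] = b*(2*b*m + b + 3*m^2 + 2*m)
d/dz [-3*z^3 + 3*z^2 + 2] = 3*z*(2 - 3*z)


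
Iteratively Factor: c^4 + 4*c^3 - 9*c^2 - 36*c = (c - 3)*(c^3 + 7*c^2 + 12*c) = c*(c - 3)*(c^2 + 7*c + 12) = c*(c - 3)*(c + 4)*(c + 3)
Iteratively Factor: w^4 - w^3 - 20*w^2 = (w + 4)*(w^3 - 5*w^2) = (w - 5)*(w + 4)*(w^2) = w*(w - 5)*(w + 4)*(w)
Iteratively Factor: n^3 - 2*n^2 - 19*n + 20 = (n + 4)*(n^2 - 6*n + 5) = (n - 5)*(n + 4)*(n - 1)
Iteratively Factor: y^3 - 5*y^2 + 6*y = (y - 3)*(y^2 - 2*y) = y*(y - 3)*(y - 2)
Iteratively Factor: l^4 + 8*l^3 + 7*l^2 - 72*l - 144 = (l - 3)*(l^3 + 11*l^2 + 40*l + 48) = (l - 3)*(l + 4)*(l^2 + 7*l + 12) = (l - 3)*(l + 3)*(l + 4)*(l + 4)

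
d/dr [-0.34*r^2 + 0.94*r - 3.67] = 0.94 - 0.68*r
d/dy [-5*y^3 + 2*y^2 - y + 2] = -15*y^2 + 4*y - 1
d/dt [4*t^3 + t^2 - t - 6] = 12*t^2 + 2*t - 1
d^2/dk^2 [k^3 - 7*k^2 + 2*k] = 6*k - 14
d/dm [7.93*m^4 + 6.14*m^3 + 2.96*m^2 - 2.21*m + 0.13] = 31.72*m^3 + 18.42*m^2 + 5.92*m - 2.21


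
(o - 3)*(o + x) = o^2 + o*x - 3*o - 3*x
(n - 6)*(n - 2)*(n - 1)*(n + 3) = n^4 - 6*n^3 - 7*n^2 + 48*n - 36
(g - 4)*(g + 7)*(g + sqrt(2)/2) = g^3 + sqrt(2)*g^2/2 + 3*g^2 - 28*g + 3*sqrt(2)*g/2 - 14*sqrt(2)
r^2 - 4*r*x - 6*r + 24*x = (r - 6)*(r - 4*x)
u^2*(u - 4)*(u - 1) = u^4 - 5*u^3 + 4*u^2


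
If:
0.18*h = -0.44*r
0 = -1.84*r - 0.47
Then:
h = 0.62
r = -0.26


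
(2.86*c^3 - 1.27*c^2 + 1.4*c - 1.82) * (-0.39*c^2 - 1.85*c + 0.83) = -1.1154*c^5 - 4.7957*c^4 + 4.1773*c^3 - 2.9343*c^2 + 4.529*c - 1.5106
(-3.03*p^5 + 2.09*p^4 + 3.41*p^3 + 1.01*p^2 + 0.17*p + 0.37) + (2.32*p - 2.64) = -3.03*p^5 + 2.09*p^4 + 3.41*p^3 + 1.01*p^2 + 2.49*p - 2.27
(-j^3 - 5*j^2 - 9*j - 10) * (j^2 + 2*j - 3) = -j^5 - 7*j^4 - 16*j^3 - 13*j^2 + 7*j + 30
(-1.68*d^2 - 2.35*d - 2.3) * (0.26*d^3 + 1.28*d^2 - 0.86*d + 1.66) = -0.4368*d^5 - 2.7614*d^4 - 2.1612*d^3 - 3.7118*d^2 - 1.923*d - 3.818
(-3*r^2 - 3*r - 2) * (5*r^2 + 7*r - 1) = -15*r^4 - 36*r^3 - 28*r^2 - 11*r + 2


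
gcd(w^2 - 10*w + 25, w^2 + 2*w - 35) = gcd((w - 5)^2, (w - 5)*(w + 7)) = w - 5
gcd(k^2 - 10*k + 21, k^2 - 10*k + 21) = k^2 - 10*k + 21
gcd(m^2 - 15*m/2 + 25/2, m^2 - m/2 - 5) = m - 5/2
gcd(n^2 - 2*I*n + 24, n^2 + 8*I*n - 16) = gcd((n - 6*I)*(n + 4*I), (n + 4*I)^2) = n + 4*I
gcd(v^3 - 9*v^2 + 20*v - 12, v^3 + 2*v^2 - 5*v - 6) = v - 2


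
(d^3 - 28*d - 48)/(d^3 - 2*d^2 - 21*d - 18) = (d^2 + 6*d + 8)/(d^2 + 4*d + 3)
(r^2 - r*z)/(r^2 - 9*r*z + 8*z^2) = r/(r - 8*z)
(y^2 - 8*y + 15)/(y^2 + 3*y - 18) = (y - 5)/(y + 6)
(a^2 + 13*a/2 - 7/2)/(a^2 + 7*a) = (a - 1/2)/a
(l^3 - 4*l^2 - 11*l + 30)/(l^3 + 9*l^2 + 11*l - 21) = (l^2 - 7*l + 10)/(l^2 + 6*l - 7)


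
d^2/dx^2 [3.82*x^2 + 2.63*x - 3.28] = 7.64000000000000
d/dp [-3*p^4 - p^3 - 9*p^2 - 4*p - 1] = -12*p^3 - 3*p^2 - 18*p - 4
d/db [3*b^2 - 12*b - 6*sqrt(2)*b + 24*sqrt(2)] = 6*b - 12 - 6*sqrt(2)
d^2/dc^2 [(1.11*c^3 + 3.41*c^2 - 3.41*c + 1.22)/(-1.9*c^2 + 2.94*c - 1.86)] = (-24.819632*c^3 + 82.299984*c^2 - 54.457056*c + 1.232592)/(6.859*c^6 - 31.8402*c^5 + 69.41232*c^4 - 87.751944*c^3 + 67.951008*c^2 - 30.513672*c + 6.434856)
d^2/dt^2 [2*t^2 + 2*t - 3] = 4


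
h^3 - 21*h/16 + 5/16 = (h - 1)*(h - 1/4)*(h + 5/4)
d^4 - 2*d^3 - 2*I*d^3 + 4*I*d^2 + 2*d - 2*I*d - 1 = (d - I)^2*(-I*d + I)*(I*d - I)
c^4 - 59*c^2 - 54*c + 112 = (c - 8)*(c - 1)*(c + 2)*(c + 7)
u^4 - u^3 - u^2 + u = u*(u - 1)^2*(u + 1)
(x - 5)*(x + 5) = x^2 - 25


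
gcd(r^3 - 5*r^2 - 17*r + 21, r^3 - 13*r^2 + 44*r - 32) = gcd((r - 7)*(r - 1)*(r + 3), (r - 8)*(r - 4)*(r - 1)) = r - 1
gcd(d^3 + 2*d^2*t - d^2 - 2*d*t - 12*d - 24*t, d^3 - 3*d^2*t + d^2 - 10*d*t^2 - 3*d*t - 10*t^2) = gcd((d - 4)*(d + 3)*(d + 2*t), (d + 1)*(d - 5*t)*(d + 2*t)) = d + 2*t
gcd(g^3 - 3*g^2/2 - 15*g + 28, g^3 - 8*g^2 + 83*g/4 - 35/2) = g^2 - 11*g/2 + 7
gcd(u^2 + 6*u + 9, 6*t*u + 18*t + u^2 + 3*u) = u + 3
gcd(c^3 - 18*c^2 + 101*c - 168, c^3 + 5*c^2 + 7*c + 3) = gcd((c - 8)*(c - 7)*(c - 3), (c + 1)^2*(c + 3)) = 1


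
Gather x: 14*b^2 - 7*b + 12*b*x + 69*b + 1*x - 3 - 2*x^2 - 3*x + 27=14*b^2 + 62*b - 2*x^2 + x*(12*b - 2) + 24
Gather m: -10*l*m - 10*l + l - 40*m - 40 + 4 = -9*l + m*(-10*l - 40) - 36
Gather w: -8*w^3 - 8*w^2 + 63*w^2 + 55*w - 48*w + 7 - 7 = -8*w^3 + 55*w^2 + 7*w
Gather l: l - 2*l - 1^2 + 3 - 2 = -l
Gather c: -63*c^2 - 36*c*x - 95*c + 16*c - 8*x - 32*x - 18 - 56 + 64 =-63*c^2 + c*(-36*x - 79) - 40*x - 10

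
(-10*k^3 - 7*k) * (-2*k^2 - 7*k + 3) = 20*k^5 + 70*k^4 - 16*k^3 + 49*k^2 - 21*k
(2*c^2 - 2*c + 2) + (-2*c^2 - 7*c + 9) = 11 - 9*c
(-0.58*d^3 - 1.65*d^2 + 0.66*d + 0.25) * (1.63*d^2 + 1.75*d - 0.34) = -0.9454*d^5 - 3.7045*d^4 - 1.6145*d^3 + 2.1235*d^2 + 0.2131*d - 0.085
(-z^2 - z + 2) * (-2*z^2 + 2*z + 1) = 2*z^4 - 7*z^2 + 3*z + 2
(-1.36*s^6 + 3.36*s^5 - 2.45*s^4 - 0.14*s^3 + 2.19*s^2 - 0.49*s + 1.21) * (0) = 0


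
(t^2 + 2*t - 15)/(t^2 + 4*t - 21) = (t + 5)/(t + 7)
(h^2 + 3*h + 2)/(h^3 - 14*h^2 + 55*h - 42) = (h^2 + 3*h + 2)/(h^3 - 14*h^2 + 55*h - 42)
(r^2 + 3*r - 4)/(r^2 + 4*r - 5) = (r + 4)/(r + 5)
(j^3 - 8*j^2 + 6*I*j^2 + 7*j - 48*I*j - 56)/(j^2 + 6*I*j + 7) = j - 8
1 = 1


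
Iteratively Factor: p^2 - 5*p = (p - 5)*(p)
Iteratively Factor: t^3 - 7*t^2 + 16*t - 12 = (t - 2)*(t^2 - 5*t + 6) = (t - 3)*(t - 2)*(t - 2)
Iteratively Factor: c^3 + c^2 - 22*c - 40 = (c + 4)*(c^2 - 3*c - 10) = (c - 5)*(c + 4)*(c + 2)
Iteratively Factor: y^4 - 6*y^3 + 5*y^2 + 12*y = (y - 4)*(y^3 - 2*y^2 - 3*y) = y*(y - 4)*(y^2 - 2*y - 3) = y*(y - 4)*(y - 3)*(y + 1)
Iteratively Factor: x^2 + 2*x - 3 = (x - 1)*(x + 3)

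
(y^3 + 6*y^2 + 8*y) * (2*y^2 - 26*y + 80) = 2*y^5 - 14*y^4 - 60*y^3 + 272*y^2 + 640*y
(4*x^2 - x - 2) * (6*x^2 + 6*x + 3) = 24*x^4 + 18*x^3 - 6*x^2 - 15*x - 6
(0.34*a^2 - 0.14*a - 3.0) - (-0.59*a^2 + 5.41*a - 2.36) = 0.93*a^2 - 5.55*a - 0.64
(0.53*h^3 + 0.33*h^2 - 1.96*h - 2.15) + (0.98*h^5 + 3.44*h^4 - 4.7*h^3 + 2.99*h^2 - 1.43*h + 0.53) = 0.98*h^5 + 3.44*h^4 - 4.17*h^3 + 3.32*h^2 - 3.39*h - 1.62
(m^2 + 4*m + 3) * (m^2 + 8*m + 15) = m^4 + 12*m^3 + 50*m^2 + 84*m + 45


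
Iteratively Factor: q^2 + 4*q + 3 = (q + 3)*(q + 1)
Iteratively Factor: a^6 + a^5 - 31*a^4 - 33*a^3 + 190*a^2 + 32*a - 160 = (a + 1)*(a^5 - 31*a^3 - 2*a^2 + 192*a - 160) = (a - 5)*(a + 1)*(a^4 + 5*a^3 - 6*a^2 - 32*a + 32) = (a - 5)*(a + 1)*(a + 4)*(a^3 + a^2 - 10*a + 8) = (a - 5)*(a - 1)*(a + 1)*(a + 4)*(a^2 + 2*a - 8) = (a - 5)*(a - 2)*(a - 1)*(a + 1)*(a + 4)*(a + 4)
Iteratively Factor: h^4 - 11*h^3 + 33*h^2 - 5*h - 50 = (h - 5)*(h^3 - 6*h^2 + 3*h + 10) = (h - 5)^2*(h^2 - h - 2) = (h - 5)^2*(h - 2)*(h + 1)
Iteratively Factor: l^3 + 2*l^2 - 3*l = (l)*(l^2 + 2*l - 3) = l*(l - 1)*(l + 3)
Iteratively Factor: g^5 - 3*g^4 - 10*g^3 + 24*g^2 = (g)*(g^4 - 3*g^3 - 10*g^2 + 24*g) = g*(g + 3)*(g^3 - 6*g^2 + 8*g) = g*(g - 4)*(g + 3)*(g^2 - 2*g) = g*(g - 4)*(g - 2)*(g + 3)*(g)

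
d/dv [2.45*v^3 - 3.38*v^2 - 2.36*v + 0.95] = 7.35*v^2 - 6.76*v - 2.36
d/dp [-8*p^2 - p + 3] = -16*p - 1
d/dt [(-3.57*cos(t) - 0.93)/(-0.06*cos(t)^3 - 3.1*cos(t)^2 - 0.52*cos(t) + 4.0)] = (0.4284*cos(t)^3 + 11.2344*cos(t)^2 + 5.766*cos(t) + 14.7636)*sin(t)/(0.0036*cos(t)^6 + 0.372*cos(t)^5 + 9.6724*cos(t)^4 + 2.744*cos(t)^3 - 24.5296*cos(t)^2 - 4.16*cos(t) + 16.0)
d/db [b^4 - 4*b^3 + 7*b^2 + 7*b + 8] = 4*b^3 - 12*b^2 + 14*b + 7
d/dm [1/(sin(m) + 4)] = -cos(m)/(sin(m) + 4)^2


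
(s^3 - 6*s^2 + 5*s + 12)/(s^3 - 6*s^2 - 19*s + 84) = (s^2 - 3*s - 4)/(s^2 - 3*s - 28)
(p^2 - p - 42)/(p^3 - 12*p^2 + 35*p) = (p + 6)/(p*(p - 5))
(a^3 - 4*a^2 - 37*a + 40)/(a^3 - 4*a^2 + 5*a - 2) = (a^2 - 3*a - 40)/(a^2 - 3*a + 2)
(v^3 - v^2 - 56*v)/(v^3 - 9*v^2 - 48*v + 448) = v/(v - 8)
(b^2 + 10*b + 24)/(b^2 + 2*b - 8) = (b + 6)/(b - 2)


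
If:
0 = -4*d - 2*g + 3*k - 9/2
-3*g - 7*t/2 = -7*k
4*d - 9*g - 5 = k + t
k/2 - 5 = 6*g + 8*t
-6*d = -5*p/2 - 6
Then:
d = -16507/17608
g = -133/142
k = -824/2201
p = -20469/4402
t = 119/2201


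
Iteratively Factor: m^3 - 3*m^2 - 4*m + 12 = (m + 2)*(m^2 - 5*m + 6) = (m - 2)*(m + 2)*(m - 3)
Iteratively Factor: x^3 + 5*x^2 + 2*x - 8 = (x - 1)*(x^2 + 6*x + 8) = (x - 1)*(x + 2)*(x + 4)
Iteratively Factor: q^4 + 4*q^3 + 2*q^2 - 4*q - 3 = (q + 1)*(q^3 + 3*q^2 - q - 3) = (q + 1)^2*(q^2 + 2*q - 3) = (q + 1)^2*(q + 3)*(q - 1)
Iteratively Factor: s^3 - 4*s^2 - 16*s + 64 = (s + 4)*(s^2 - 8*s + 16) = (s - 4)*(s + 4)*(s - 4)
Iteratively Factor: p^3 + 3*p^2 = (p)*(p^2 + 3*p) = p^2*(p + 3)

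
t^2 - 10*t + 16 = (t - 8)*(t - 2)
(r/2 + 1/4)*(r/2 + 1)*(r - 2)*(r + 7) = r^4/4 + 15*r^3/8 - r^2/8 - 15*r/2 - 7/2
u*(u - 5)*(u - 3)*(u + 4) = u^4 - 4*u^3 - 17*u^2 + 60*u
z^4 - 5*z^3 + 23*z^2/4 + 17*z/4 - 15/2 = (z - 5/2)*(z - 2)*(z - 3/2)*(z + 1)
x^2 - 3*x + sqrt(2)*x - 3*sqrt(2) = (x - 3)*(x + sqrt(2))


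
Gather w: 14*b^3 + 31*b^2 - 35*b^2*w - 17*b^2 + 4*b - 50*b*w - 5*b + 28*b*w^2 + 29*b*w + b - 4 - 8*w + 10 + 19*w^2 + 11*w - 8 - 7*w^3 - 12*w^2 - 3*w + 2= 14*b^3 + 14*b^2 - 7*w^3 + w^2*(28*b + 7) + w*(-35*b^2 - 21*b)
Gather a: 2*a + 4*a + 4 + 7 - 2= 6*a + 9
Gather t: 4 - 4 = 0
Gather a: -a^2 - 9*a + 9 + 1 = -a^2 - 9*a + 10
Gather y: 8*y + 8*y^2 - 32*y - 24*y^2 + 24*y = -16*y^2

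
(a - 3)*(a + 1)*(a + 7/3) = a^3 + a^2/3 - 23*a/3 - 7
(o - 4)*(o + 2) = o^2 - 2*o - 8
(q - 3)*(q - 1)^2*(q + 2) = q^4 - 3*q^3 - 3*q^2 + 11*q - 6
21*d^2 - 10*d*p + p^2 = (-7*d + p)*(-3*d + p)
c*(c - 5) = c^2 - 5*c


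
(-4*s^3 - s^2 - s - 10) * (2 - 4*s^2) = 16*s^5 + 4*s^4 - 4*s^3 + 38*s^2 - 2*s - 20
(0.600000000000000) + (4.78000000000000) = 5.38000000000000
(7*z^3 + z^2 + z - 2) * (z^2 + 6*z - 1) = 7*z^5 + 43*z^4 + 3*z^2 - 13*z + 2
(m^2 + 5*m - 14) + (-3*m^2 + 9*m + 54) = -2*m^2 + 14*m + 40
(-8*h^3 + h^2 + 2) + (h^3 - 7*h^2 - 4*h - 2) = -7*h^3 - 6*h^2 - 4*h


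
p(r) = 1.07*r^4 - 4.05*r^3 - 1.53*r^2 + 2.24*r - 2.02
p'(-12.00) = -9106.48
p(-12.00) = 28936.70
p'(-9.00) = -4074.49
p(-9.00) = 9826.61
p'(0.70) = -4.39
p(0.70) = -2.33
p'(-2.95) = -204.35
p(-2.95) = 163.07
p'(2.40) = -15.92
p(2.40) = -25.94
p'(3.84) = 53.68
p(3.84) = -12.65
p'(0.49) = -1.67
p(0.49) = -1.70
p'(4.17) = 88.55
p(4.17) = 10.58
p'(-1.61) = -42.19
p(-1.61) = 14.50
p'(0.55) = -2.41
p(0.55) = -1.83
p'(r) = 4.28*r^3 - 12.15*r^2 - 3.06*r + 2.24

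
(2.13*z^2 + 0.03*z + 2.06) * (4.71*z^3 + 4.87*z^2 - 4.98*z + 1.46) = 10.0323*z^5 + 10.5144*z^4 - 0.758699999999999*z^3 + 12.9926*z^2 - 10.215*z + 3.0076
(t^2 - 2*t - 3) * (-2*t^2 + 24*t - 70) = -2*t^4 + 28*t^3 - 112*t^2 + 68*t + 210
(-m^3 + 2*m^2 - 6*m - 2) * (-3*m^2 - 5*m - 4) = 3*m^5 - m^4 + 12*m^3 + 28*m^2 + 34*m + 8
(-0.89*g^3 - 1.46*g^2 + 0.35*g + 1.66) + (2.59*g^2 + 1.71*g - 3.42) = -0.89*g^3 + 1.13*g^2 + 2.06*g - 1.76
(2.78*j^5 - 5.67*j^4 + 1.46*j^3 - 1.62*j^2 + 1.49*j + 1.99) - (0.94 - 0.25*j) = 2.78*j^5 - 5.67*j^4 + 1.46*j^3 - 1.62*j^2 + 1.74*j + 1.05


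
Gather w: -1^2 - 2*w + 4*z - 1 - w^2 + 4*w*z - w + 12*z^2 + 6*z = -w^2 + w*(4*z - 3) + 12*z^2 + 10*z - 2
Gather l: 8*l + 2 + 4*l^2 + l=4*l^2 + 9*l + 2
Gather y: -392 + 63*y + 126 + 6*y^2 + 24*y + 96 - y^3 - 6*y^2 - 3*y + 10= -y^3 + 84*y - 160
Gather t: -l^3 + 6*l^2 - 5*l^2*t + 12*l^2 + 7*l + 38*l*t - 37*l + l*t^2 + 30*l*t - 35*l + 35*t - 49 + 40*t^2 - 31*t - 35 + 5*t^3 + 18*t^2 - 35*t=-l^3 + 18*l^2 - 65*l + 5*t^3 + t^2*(l + 58) + t*(-5*l^2 + 68*l - 31) - 84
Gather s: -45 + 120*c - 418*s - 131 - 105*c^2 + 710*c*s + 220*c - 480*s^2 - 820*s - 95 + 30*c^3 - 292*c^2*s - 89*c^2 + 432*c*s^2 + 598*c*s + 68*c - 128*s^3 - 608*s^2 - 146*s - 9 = 30*c^3 - 194*c^2 + 408*c - 128*s^3 + s^2*(432*c - 1088) + s*(-292*c^2 + 1308*c - 1384) - 280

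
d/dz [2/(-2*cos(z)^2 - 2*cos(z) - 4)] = -(2*cos(z) + 1)*sin(z)/(cos(z)^2 + cos(z) + 2)^2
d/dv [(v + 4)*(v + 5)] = 2*v + 9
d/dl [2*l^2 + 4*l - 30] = 4*l + 4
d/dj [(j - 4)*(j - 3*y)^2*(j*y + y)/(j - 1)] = y*(j - 3*y)*(-(j - 4)*(j + 1)*(j - 3*y) + (j - 1)*(2*(j - 4)*(j + 1) + (j - 4)*(j - 3*y) + (j + 1)*(j - 3*y)))/(j - 1)^2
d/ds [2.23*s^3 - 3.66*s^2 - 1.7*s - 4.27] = 6.69*s^2 - 7.32*s - 1.7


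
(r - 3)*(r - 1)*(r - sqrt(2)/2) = r^3 - 4*r^2 - sqrt(2)*r^2/2 + 2*sqrt(2)*r + 3*r - 3*sqrt(2)/2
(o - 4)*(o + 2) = o^2 - 2*o - 8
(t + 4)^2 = t^2 + 8*t + 16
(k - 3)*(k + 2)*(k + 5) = k^3 + 4*k^2 - 11*k - 30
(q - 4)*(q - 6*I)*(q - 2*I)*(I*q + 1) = I*q^4 + 9*q^3 - 4*I*q^3 - 36*q^2 - 20*I*q^2 - 12*q + 80*I*q + 48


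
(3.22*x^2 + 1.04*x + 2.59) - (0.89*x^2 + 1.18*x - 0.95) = 2.33*x^2 - 0.14*x + 3.54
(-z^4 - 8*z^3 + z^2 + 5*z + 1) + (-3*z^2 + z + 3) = -z^4 - 8*z^3 - 2*z^2 + 6*z + 4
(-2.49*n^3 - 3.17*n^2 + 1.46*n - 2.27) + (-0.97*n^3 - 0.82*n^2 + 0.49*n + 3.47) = -3.46*n^3 - 3.99*n^2 + 1.95*n + 1.2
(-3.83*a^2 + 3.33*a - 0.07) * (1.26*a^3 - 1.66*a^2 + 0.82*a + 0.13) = -4.8258*a^5 + 10.5536*a^4 - 8.7566*a^3 + 2.3489*a^2 + 0.3755*a - 0.0091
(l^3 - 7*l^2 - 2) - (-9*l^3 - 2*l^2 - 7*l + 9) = 10*l^3 - 5*l^2 + 7*l - 11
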